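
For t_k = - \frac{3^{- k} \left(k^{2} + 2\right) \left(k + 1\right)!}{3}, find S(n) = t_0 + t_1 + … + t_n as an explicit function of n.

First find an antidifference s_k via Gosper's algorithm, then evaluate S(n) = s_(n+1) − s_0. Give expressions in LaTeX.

r(k) = (k + 2)*((k + 1)**2 + 2)/(3*(k**2 + 2)) after simplifying.
Gosper form: A/B · C(k+1)/C(k) with A=k/3 + 2/3, B=1, C=k**2 + 2.
f must satisfy (k/3 + 2/3)·f(k+1) − (1)·f(k) = k**2 + 2.
From deg A=1, deg B=0, deg C=2: d=1.
Solve for f: f(k) = 3*k (degree 1 ≤ 1).
Get s_k = R·t_k = -k*factorial(k + 1)/3**k with R(k) = B(k−1)f(k)/C(k) = 3*k/(k**2 + 2).
Δs = -(k**2 + 2)*factorial(k + 1)/(3*3**k), as required.
Σ_(k=0)^n t_k = s_(n+1) − s_(0) = (-3**(-n - 1)*(n + 1)*factorial(n + 2)) − (0), i.e. -3**(-n - 1)*(n + 1)*factorial(n + 2).

S(n) = - 3^{- n - 1} \left(n + 1\right) \left(n + 2\right)!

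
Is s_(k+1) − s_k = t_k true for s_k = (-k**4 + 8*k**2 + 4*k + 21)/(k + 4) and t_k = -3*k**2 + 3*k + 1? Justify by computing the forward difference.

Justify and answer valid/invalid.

s_(k+1) = (4*k - (k + 1)**4 + 8*(k + 1)**2 + 25)/(k + 5)
s_(k+1) − s_k = (-3*k**4 - 22*k**3 - 20*k**2 + 55*k + 23)/(k**2 + 9*k + 20)
(s_(k+1) − s_k) − t_k = (2*k**3 + 12*k**2 - 14*k + 3)/(k**2 + 9*k + 20)

Invalid: residual (2*k**3 + 12*k**2 - 14*k + 3)/(k**2 + 9*k + 20) ≠ 0.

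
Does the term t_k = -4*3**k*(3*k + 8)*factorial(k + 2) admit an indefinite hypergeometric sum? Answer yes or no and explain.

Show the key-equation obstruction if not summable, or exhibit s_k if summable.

Step 1: r(k) = 3*(k + 3)*(3*k + 11)/(3*k + 8).
A = 3*k + 9, B = 1, C = k + 8/3.
Set up (3*k + 9)·f(k+1) − (1)·f(k) − (k + 8/3) = 0.
From deg A=1, deg B=0, deg C=1: d=0.
Match coefficients ⇒ f(k) = 1/3.
So s_k = (B(k−1)f/C)·t_k = (1/(3*k + 8))·t_k = -4*3**k*factorial(k + 2).
s_(k+1) − s_k = -4*3**k*(3*k + 8)*factorial(k + 2) = t_k.

Yes. s_k = -4*3**k*factorial(k + 2).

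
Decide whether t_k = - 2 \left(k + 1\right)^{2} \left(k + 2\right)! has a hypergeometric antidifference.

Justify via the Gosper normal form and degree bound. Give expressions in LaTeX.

The ratio is (k + 2)**2*(k + 3)/(k + 1)**2.
Take A(k)=k + 3, B(k)=1, C(k)=k**2 + 2*k + 1.
Need (k + 3)·f(k+1) − (1)·f(k) = k**2 + 2*k + 1.
From deg A=1, deg B=0, deg C=2: d=1.
Solving with deg f ≤ 1: f(k) = k - 1.
Get s_k = R·t_k = -2*(k - 1)*factorial(k + 2) with R(k) = B(k−1)f(k)/C(k) = (k - 1)/(k + 1)**2.
s_(k+1) − s_k = -2*(k + 1)**2*factorial(k + 2) = t_k.

Yes. s_k = - 2 \left(k - 1\right) \left(k + 2\right)!.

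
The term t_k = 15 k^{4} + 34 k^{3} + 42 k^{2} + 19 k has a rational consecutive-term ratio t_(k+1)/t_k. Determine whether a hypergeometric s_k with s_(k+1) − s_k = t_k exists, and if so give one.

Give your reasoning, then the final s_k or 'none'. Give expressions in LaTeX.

s_k = k \left(3 k^{4} + k^{3} + 2 k^{2} - 3 k - 3\right)

The ratio is (15*k**4 + 94*k**3 + 234*k**2 + 265*k + 110)/(k*(15*k**3 + 34*k**2 + 42*k + 19)).
Factor: A=1; B=1; C=k**4 + 34*k**3/15 + 14*k**2/5 + 19*k/15.
Key eq: (1)·f(k+1) = (1)·f(k) + (k**4 + 34*k**3/15 + 14*k**2/5 + 19*k/15).
Bound: deg f ≤ 5.
Match coefficients ⇒ f(k) = k*(k - 1)*(3*k**3 + 4*k**2 + 6*k + 3)/15.
Then R = B(k−1)f/C = (k - 1)*(3*k**3 + 4*k**2 + 6*k + 3)/(15*k**3 + 34*k**2 + 42*k + 19), so s_k = R(k)·t_k = k*(3*k**4 + k**3 + 2*k**2 - 3*k - 3).
Verify: k*(15*k**3 + 34*k**2 + 42*k + 19) matches t_k.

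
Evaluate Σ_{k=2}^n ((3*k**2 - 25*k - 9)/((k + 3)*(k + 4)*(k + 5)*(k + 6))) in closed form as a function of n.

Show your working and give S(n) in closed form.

Step 1: r(k) = (k + 3)*(25*k - 3*(k + 1)**2 + 34)/((k + 7)*(-3*k**2 + 25*k + 9)).
So A=k + 3 and B=k + 7, with C=k**2 - 25*k/3 - 3.
Solve (k + 3)·f(k+1) − (k + 6)·f(k) = k**2 - 25*k/3 - 3.
d = 3 from the (1,1,2) case.
Match coefficients ⇒ f(k) = -k*(k**2 + 102*k - 13)/90.
Get s_k = R·t_k = k*(-k**2 - 102*k + 13)/(30*(k + 3)*(k + 4)*(k + 5)) with R(k) = B(k−1)f(k)/C(k) = -k*(k + 6)*(k**2 + 102*k - 13)/(30*(3*k**2 - 25*k - 9)).
Check: Δs_k = (3*k**2 - 25*k - 9)/(k**4 + 18*k**3 + 119*k**2 + 342*k + 360). ✓
Σ_(k=2)^n t_k = s_(n+1) − s_(2) = ((-n**3 - 105*n**2 - 194*n - 90)/(30*(n**3 + 15*n**2 + 74*n + 120))) − (-13/210), i.e. (n**3 - 90*n**2 - 66*n + 155)/(35*(n**3 + 15*n**2 + 74*n + 120)).

S(n) = (n**3 - 90*n**2 - 66*n + 155)/(35*(n**3 + 15*n**2 + 74*n + 120))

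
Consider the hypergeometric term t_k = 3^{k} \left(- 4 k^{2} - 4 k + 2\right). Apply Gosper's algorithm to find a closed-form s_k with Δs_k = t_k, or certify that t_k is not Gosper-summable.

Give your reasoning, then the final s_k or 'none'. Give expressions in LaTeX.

s_k = 2 \cdot 3^{k} \left(- k^{2} + 2 k - 1\right)

Ratio r(k) = 3*(2*k**2 + 6*k + 3)/(2*k**2 + 2*k - 1).
Take A(k)=3, B(k)=1, C(k)=k**2 + k - 1/2.
Set up (3)·f(k+1) − (1)·f(k) − (k**2 + k - 1/2) = 0.
From deg A=0, deg B=0, deg C=2: d=2.
Solve for f: f(k) = (k - 1)**2/2 (degree 2 ≤ 2).
R(k) = B(k−1)·f(k)/C(k) = (k - 1)**2/(2*k**2 + 2*k - 1); s_k = R·t_k = 2*3**k*(-k**2 + 2*k - 1).
Δs = 3**k*(-4*k**2 - 4*k + 2), as required.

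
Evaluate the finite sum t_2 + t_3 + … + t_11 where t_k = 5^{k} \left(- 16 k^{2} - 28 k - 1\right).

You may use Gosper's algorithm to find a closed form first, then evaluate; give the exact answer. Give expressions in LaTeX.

Compute t_(k+1)/t_k: get 5*(16*k**2 + 60*k + 45)/(16*k**2 + 28*k + 1).
Take A(k)=5, B(k)=1, C(k)=k**2 + 7*k/4 + 1/16.
Key eq: (5)·f(k+1) = (1)·f(k) + (k**2 + 7*k/4 + 1/16).
d = 2 from the (0,0,2) case.
Solving with deg f ≤ 2: f(k) = (k - 1)*(4*k + 1)/16.
Get s_k = R·t_k = 5**k*(-4*k**2 + 3*k + 1) with R(k) = B(k−1)f(k)/C(k) = (k - 1)*(4*k + 1)/(16*k**2 + 28*k + 1).
s_(k+1) − s_k = 5**k*(-16*k**2 - 28*k - 1) = t_k.
Sum = s_(12) − s_(2); s_(12) = -131591796875, s_(2) = -225 ⇒ -131591796650.

Σ = -131591796650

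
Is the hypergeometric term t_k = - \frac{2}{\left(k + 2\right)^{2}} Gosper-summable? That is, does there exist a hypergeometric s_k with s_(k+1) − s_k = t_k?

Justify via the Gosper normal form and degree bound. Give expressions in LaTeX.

No — t_k has no hypergeometric antidifference.

r(k) = (k + 2)**2/(k + 3)**2 after simplifying.
Take A(k)=k**2 + 4*k + 4, B(k)=k**2 + 6*k + 9, C(k)=1.
Need (k**2 + 4*k + 4)·f(k+1) − (k**2 + 4*k + 4)·f(k) = 1.
d = 0 from the (2,2,0) case.
Generic f = c0 gives residual -1; -1 = 0 cannot hold, so t_k is not Gosper-summable.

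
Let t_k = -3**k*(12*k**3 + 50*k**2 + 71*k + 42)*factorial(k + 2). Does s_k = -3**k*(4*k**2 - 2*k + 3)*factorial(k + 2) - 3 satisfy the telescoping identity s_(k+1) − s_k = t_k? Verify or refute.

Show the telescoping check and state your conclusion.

Valid: the claim telescopes to t_k.

s_(k+1) = -3**(k + 1)*(-2*k + 4*(k + 1)**2 + 1)*factorial(k + 3) - 3
s_(k+1) − s_k = -3**k*(12*k**3 + 50*k**2 + 71*k + 42)*factorial(k + 2)
(s_(k+1) − s_k) − t_k = 0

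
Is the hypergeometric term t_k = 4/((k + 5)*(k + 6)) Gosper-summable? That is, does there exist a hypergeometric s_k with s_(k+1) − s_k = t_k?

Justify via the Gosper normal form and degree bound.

r(k) = (k + 5)/(k + 7) after simplifying.
Factor: A=k + 5; B=k + 7; C=1.
Need (k + 5)·f(k+1) − (k + 6)·f(k) = 1.
d = 1 from the (1,1,0) case.
Match coefficients ⇒ f(k) = k/5.
Then R = B(k−1)f/C = k*(k + 6)/5, so s_k = R(k)·t_k = 4*k/(5*(k + 5)).
Verify: 4/(k**2 + 11*k + 30) matches t_k.

Yes. s_k = 4*k/(5*(k + 5)).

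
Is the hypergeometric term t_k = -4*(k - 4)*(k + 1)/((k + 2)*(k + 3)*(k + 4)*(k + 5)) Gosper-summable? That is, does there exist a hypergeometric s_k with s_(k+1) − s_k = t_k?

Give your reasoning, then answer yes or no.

t_(k+1)/t_k = (k - 3)*(k + 2)**2/((k - 4)*(k + 1)*(k + 6)).
Gosper form: A/B · C(k+1)/C(k) with A=k + 2, B=k + 6, C=k**2 - 3*k - 4.
Need (k + 2)·f(k+1) − (k + 5)·f(k) = k**2 - 3*k - 4.
From deg A=1, deg B=1, deg C=2: d=3.
Match coefficients ⇒ f(k) = -k*(k + 1).
So s_k = (B(k−1)f/C)·t_k = (-k*(k + 5)/(k - 4))·t_k = 4*k*(k + 1)/(k**3 + 9*k**2 + 26*k + 24).
Verify: 4*(-k**2 + 3*k + 4)/(k**4 + 14*k**3 + 71*k**2 + 154*k + 120) matches t_k.

Yes. s_k = 4*k*(k + 1)/(k**3 + 9*k**2 + 26*k + 24).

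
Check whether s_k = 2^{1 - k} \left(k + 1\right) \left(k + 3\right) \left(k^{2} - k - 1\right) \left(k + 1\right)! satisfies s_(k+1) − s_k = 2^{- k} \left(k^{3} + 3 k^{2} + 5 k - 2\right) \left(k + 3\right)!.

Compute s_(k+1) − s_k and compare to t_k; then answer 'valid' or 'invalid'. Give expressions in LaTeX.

s_(k+1) = (k + 2)*(k + 4)*(k**2 + k - 1)*factorial(k + 2)/2**k
s_(k+1) − s_k = (k**5 + 7*k**4 + 21*k**3 + 32*k**2 + 10*k - 10)*factorial(k + 1)/2**k
(s_(k+1) − s_k) − t_k = -(k**4 + 5*k**3 + 9*k**2 + 10*k - 2)*factorial(k + 1)/2**k

Invalid: residual - 2^{- k} \left(k^{4} + 5 k^{3} + 9 k^{2} + 10 k - 2\right) \left(k + 1\right)! ≠ 0.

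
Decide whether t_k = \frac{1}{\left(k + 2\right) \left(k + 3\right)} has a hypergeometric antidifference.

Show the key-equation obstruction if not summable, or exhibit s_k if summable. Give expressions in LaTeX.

Compute t_(k+1)/t_k: get (k + 2)/(k + 4).
Take A(k)=k + 2, B(k)=k + 4, C(k)=1.
f must satisfy (k + 2)·f(k+1) − (k + 3)·f(k) = 1.
From deg A=1, deg B=1, deg C=0: d=1.
Match coefficients ⇒ f(k) = k/2.
Certificate R = B(k−1)f/C = k*(k + 3)/2 gives s_k = k/(2*(k + 2)).
Verify: 1/(k**2 + 5*k + 6) matches t_k.

Yes. s_k = \frac{k}{2 \left(k + 2\right)}.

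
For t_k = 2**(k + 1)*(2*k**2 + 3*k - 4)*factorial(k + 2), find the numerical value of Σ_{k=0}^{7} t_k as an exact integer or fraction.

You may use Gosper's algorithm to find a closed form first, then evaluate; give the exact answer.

Σ = 11147673608

t_(k+1)/t_k = 2*(2*k**3 + 13*k**2 + 22*k + 3)/(2*k**2 + 3*k - 4).
A = 2*k + 6, B = 1, C = k**2 + 3*k/2 - 2.
Key eq: (2*k + 6)·f(k+1) = (1)·f(k) + (k**2 + 3*k/2 - 2).
d = 1 from the (1,0,2) case.
Solving with deg f ≤ 1: f(k) = (k - 2)/2.
R(k) = B(k−1)·f(k)/C(k) = (k - 2)/(2*k**2 + 3*k - 4); s_k = R·t_k = 2**(k + 1)*(k - 2)*factorial(k + 2).
Verify: 2**(k + 1)*(2*k**2 + 3*k - 4)*factorial(k + 2) matches t_k.
Sum = s_(8) − s_(0); s_(8) = 11147673600, s_(0) = -8 ⇒ 11147673608.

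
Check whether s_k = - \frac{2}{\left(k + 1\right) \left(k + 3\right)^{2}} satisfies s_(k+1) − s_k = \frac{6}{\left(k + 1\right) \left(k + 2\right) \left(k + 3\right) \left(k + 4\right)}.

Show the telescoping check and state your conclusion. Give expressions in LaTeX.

s_(k+1) = -2/((k + 2)*(k + 4)**2)
s_(k+1) − s_k = -2/((k + 2)*(k + 4)**2) + 2/((k + 1)*(k + 3)**2)
(s_(k+1) − s_k) − t_k = 2*(-4*k - 13)/(k**6 + 17*k**5 + 117*k**4 + 415*k**3 + 794*k**2 + 768*k + 288)

Invalid: residual \frac{2 \left(- 4 k - 13\right)}{k^{6} + 17 k^{5} + 117 k^{4} + 415 k^{3} + 794 k^{2} + 768 k + 288} ≠ 0.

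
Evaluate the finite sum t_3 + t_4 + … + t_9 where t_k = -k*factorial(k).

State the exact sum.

Σ = -3628794

Ratio r(k) = (k + 1)**2/k.
A = k + 1, B = 1, C = k.
f must satisfy (k + 1)·f(k+1) − (1)·f(k) = k.
From deg A=1, deg B=0, deg C=1: d=0.
Solving with deg f ≤ 0: f(k) = 1.
So s_k = (B(k−1)f/C)·t_k = (1/k)·t_k = -factorial(k).
Verify: -k*factorial(k) matches t_k.
Sum = s_(10) − s_(3); s_(10) = -3628800, s_(3) = -6 ⇒ -3628794.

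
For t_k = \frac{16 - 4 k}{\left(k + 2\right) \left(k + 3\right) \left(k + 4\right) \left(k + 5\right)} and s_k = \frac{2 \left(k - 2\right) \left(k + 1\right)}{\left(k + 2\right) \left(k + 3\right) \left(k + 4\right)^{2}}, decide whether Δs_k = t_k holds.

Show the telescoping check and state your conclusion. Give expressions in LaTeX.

s_(k+1) = 2*(k - 1)*(k + 2)/((k + 3)*(k + 4)*(k + 5)**2)
s_(k+1) − s_k = 2*(-(k - 2)*(k + 1)*(k + 5)**2 + (k - 1)*(k + 2)**2*(k + 4))/((k + 2)*(k + 3)*(k + 4)**2*(k + 5)**2)
(s_(k+1) − s_k) − t_k = 18*(k**2 + k - 14)/(k**6 + 23*k**5 + 217*k**4 + 1073*k**3 + 2926*k**2 + 4160*k + 2400)

Invalid: residual \frac{18 \left(k^{2} + k - 14\right)}{k^{6} + 23 k^{5} + 217 k^{4} + 1073 k^{3} + 2926 k^{2} + 4160 k + 2400} ≠ 0.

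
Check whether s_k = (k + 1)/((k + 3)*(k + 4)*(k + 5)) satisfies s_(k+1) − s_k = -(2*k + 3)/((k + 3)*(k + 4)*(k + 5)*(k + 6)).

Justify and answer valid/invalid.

Invalid: residual 3/(k**4 + 18*k**3 + 119*k**2 + 342*k + 360) ≠ 0.

s_(k+1) = (k + 2)/((k + 4)*(k + 5)*(k + 6))
s_(k+1) − s_k = -2*k/(k**4 + 18*k**3 + 119*k**2 + 342*k + 360)
(s_(k+1) − s_k) − t_k = 3/(k**4 + 18*k**3 + 119*k**2 + 342*k + 360)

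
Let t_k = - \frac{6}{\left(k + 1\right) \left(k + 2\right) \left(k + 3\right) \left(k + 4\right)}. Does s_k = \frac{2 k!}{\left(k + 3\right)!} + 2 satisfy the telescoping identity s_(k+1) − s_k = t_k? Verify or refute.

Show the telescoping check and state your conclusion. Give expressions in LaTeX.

valid; difference matches t_k

s_(k+1) = 2*factorial(k + 1)/factorial(k + 4) + 2
s_(k+1) − s_k = -6/((k + 1)*(k + 2)*(k + 3)*(k + 4))
(s_(k+1) − s_k) − t_k = 0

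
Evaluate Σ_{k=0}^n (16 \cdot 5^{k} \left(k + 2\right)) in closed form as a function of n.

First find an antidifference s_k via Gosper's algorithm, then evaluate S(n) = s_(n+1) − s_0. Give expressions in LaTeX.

Compute t_(k+1)/t_k: get 5*(k + 3)/(k + 2).
Normal form (A,B,C) = (5, 1, k + 2).
Key eq: (5)·f(k+1) = (1)·f(k) + (k + 2).
Bound: deg f ≤ 1.
Solving with deg f ≤ 1: f(k) = (4*k + 3)/16.
Then R = B(k−1)f/C = (4*k + 3)/(16*(k + 2)), so s_k = R(k)·t_k = 5**k*(4*k + 3).
Check: Δs_k = 16*5**k*(k + 2). ✓
Σ_(k=0)^n t_k = s_(n+1) − s_(0) = (5**(n + 1)*(4*n + 7)) − (3), i.e. 20*5**n*n + 35*5**n - 3.

S(n) = 20 \cdot 5^{n} n + 35 \cdot 5^{n} - 3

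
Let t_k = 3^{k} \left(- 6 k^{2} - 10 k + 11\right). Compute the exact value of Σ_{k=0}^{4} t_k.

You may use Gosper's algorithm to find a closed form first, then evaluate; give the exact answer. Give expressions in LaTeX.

Σ = -12397

t_(k+1)/t_k = 3*(6*k**2 + 22*k + 5)/(6*k**2 + 10*k - 11).
So A=3 and B=1, with C=k**2 + 5*k/3 - 11/6.
Set up (3)·f(k+1) − (1)·f(k) − (k**2 + 5*k/3 - 11/6) = 0.
d = 2 from the (0,0,2) case.
Coefficient equations give f(k) = (k - 2)*(3*k + 2)/6.
Then R = B(k−1)f/C = (k - 2)*(3*k + 2)/(6*k**2 + 10*k - 11), so s_k = R(k)·t_k = 3**k*(-3*k**2 + 4*k + 4).
Check: Δs_k = 3**k*(-6*k**2 - 10*k + 11). ✓
Telescoping: Σ = s_(5) − s_(0) = -12393 − (4) = -12397.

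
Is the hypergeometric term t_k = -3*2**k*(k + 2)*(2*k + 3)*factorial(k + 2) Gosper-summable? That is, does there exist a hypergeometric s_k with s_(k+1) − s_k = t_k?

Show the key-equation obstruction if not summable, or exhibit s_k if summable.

Yes. s_k = -3*2**k*k*factorial(k + 2).

Step 1: r(k) = (k + 3)**2*(4*k + 10)/((k + 2)*(2*k + 3)).
Gosper form: A/B · C(k+1)/C(k) with A=2*k + 6, B=1, C=k**2 + 7*k/2 + 3.
Set up (2*k + 6)·f(k+1) − (1)·f(k) − (k**2 + 7*k/2 + 3) = 0.
deg f ≤ 1 (via 1,0,2).
Coefficient equations give f(k) = k/2.
So s_k = (B(k−1)f/C)·t_k = (k/((k + 2)*(2*k + 3)))·t_k = -3*2**k*k*factorial(k + 2).
Check: Δs_k = -3*2**k*(k + 2)*(2*k + 3)*factorial(k + 2). ✓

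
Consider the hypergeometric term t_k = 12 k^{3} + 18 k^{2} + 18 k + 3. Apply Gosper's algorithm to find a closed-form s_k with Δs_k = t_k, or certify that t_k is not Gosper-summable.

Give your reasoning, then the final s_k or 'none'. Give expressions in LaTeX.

The ratio is (4*k**3 + 18*k**2 + 30*k + 17)/(4*k**3 + 6*k**2 + 6*k + 1).
Gosper form: A/B · C(k+1)/C(k) with A=1, B=1, C=k**3 + 3*k**2/2 + 3*k/2 + 1/4.
Set up (1)·f(k+1) − (1)·f(k) − (k**3 + 3*k**2/2 + 3*k/2 + 1/4) = 0.
deg f ≤ 4 (via 0,0,3).
A polynomial solution: f(k) = k*(k**3 + k - 1)/4.
Get s_k = R·t_k = 3*k*(k**3 + k - 1) with R(k) = B(k−1)f(k)/C(k) = k*(k**3 + k - 1)/(4*k**3 + 6*k**2 + 6*k + 1).
s_(k+1) − s_k = 12*k**3 + 18*k**2 + 18*k + 3 = t_k.

s_k = 3 k \left(k^{3} + k - 1\right)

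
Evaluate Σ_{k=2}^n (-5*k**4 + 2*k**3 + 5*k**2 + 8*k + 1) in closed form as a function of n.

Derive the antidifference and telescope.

S(n) = -n**5 - 2*n**4 + n**3 + 7*n**2 + 6*n - 11

Ratio r(k) = (5*k**4 + 18*k**3 + 19*k**2 - 4*k - 11)/(5*k**4 - 2*k**3 - 5*k**2 - 8*k - 1).
A = 1, B = 1, C = k**4 - 2*k**3/5 - k**2 - 8*k/5 - 1/5.
Set up (1)·f(k+1) − (1)·f(k) − (k**4 - 2*k**3/5 - k**2 - 8*k/5 - 1/5) = 0.
Bound: deg f ≤ 5.
Coefficient equations give f(k) = k*(k**4 - 3*k**3 + k**2 - 2*k + 2)/5.
So s_k = (B(k−1)f/C)·t_k = (k*(k**4 - 3*k**3 + k**2 - 2*k + 2)/(5*k**4 - 2*k**3 - 5*k**2 - 8*k - 1))·t_k = k*(-k**4 + 3*k**3 - k**2 + 2*k - 2).
Δs = -5*k**4 + 2*k**3 + 5*k**2 + 8*k + 1, as required.
Telescope: S(n) = s_(n+1) − s_(2) = -n**5 - 2*n**4 + n**3 + 7*n**2 + 6*n + 1 − (12) = -n**5 - 2*n**4 + n**3 + 7*n**2 + 6*n - 11.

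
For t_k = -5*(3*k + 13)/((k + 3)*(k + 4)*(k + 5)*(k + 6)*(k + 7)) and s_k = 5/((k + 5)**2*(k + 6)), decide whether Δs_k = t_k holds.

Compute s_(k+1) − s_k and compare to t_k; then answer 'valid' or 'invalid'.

s_(k+1) = 5/((k + 6)**2*(k + 7))
s_(k+1) − s_k = 5*((k + 5)**2 - (k + 6)*(k + 7))/((k + 5)**2*(k + 6)**2*(k + 7))
(s_(k+1) − s_k) − t_k = 10*(4*k**2 + 39*k + 93)/(k**7 + 36*k**6 + 550*k**5 + 4620*k**4 + 23029*k**3 + 68064*k**2 + 110340*k + 75600)

Invalid: residual 10*(4*k**2 + 39*k + 93)/(k**7 + 36*k**6 + 550*k**5 + 4620*k**4 + 23029*k**3 + 68064*k**2 + 110340*k + 75600) ≠ 0.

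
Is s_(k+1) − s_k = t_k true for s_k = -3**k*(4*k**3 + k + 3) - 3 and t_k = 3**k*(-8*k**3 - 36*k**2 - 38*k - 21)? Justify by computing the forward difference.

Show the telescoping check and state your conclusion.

valid (s_(k+1) − s_k reduces to t_k)

s_(k+1) = 3*3**k*(-k - 4*(k + 1)**3 - 4) - 3
s_(k+1) − s_k = 3**k*(4*k**3 - 2*k - 12*(k + 1)**3 - 9)
(s_(k+1) − s_k) − t_k = 0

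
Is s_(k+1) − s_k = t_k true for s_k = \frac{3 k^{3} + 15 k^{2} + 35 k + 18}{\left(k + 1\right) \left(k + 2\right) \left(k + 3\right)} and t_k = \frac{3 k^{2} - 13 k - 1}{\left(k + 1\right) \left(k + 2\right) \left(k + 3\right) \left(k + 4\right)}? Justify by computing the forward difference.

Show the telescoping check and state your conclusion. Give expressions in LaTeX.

s_(k+1) = (35*k + 3*(k + 1)**3 + 15*(k + 1)**2 + 53)/((k + 2)*(k + 3)*(k + 4))
s_(k+1) − s_k = (3*k**2 - 13*k - 1)/(k**4 + 10*k**3 + 35*k**2 + 50*k + 24)
(s_(k+1) − s_k) − t_k = 0

valid (s_(k+1) − s_k reduces to t_k)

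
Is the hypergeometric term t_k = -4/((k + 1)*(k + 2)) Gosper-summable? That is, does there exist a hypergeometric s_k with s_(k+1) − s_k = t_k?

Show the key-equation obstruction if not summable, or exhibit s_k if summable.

Yes. s_k = -4*k/(k + 1).

Step 1: r(k) = (k + 1)/(k + 3).
A = k + 1, B = k + 3, C = 1.
Set up (k + 1)·f(k+1) − (k + 2)·f(k) − (1) = 0.
Bound: deg f ≤ 1.
Solve for f: f(k) = k (degree 1 ≤ 1).
Certificate R = B(k−1)f/C = k*(k + 2) gives s_k = -4*k/(k + 1).
Δs = -4/(k**2 + 3*k + 2), as required.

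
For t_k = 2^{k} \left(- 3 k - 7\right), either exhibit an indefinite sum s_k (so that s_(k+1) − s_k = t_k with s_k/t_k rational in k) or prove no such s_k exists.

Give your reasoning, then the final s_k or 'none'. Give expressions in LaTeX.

s_k = 2^{k} \left(- 3 k - 1\right)

Ratio r(k) = 2*(3*k + 10)/(3*k + 7).
Factor: A=2; B=1; C=k + 7/3.
f must satisfy (2)·f(k+1) − (1)·f(k) = k + 7/3.
Bound: deg f ≤ 1.
Solving with deg f ≤ 1: f(k) = (3*k + 1)/3.
So s_k = (B(k−1)f/C)·t_k = ((3*k + 1)/(3*k + 7))·t_k = 2**k*(-3*k - 1).
Δs = 2**k*(-3*k - 7), as required.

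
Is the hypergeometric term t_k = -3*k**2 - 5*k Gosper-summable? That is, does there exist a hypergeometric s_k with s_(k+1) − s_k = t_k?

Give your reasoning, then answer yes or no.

The ratio is (3*k**2 + 11*k + 8)/(k*(3*k + 5)).
So A=1 and B=1, with C=k**2 + 5*k/3.
Need (1)·f(k+1) − (1)·f(k) = k**2 + 5*k/3.
Degrees (0,0,2) ⇒ d ≤ 3.
Solve for f: f(k) = k*(k - 1)*(k + 2)/3 (degree 3 ≤ 3).
R(k) = B(k−1)·f(k)/C(k) = (k - 1)*(k + 2)/(3*k + 5); s_k = R·t_k = k*(-k**2 - k + 2).
Δs = k*(-3*k - 5), as required.

Yes. s_k = k*(-k**2 - k + 2).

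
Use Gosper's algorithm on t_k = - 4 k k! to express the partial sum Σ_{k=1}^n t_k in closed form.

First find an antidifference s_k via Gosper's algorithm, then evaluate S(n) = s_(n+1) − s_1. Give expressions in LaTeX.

S(n) = 4 - 4 \left(n + 1\right)!

Ratio r(k) = (k + 1)**2/k.
A = k + 1, B = 1, C = k.
Need (k + 1)·f(k+1) − (1)·f(k) = k.
d = 0 from the (1,0,1) case.
Coefficient equations give f(k) = 1.
Certificate R = B(k−1)f/C = 1/k gives s_k = -4*factorial(k).
Check: Δs_k = -4*k*factorial(k). ✓
Σ_(k=1)^n t_k = s_(n+1) − s_(1) = (-4*factorial(n + 1)) − (-4), i.e. 4 - 4*factorial(n + 1).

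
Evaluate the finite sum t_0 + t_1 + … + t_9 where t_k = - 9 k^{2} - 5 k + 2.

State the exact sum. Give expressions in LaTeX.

Σ = -2770

Compute t_(k+1)/t_k: get (9*k**2 + 23*k + 12)/(9*k**2 + 5*k - 2).
A = 1, B = 1, C = k**2 + 5*k/9 - 2/9.
Need (1)·f(k+1) − (1)·f(k) = k**2 + 5*k/9 - 2/9.
d = 3 from the (0,0,2) case.
Coefficient equations give f(k) = k*(3*k**2 - 2*k - 3)/9.
R(k) = B(k−1)·f(k)/C(k) = k*(3*k**2 - 2*k - 3)/(9*k**2 + 5*k - 2); s_k = R·t_k = k*(-3*k**2 + 2*k + 3).
s_(k+1) − s_k = -9*k**2 - 5*k + 2 = t_k.
Sum = s_(10) − s_(0); s_(10) = -2770, s_(0) = 0 ⇒ -2770.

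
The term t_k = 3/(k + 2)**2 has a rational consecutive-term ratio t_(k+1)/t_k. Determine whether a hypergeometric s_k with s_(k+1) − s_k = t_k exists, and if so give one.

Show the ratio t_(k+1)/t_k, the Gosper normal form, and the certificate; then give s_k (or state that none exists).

The ratio is (k + 2)**2/(k + 3)**2.
So A=k**2 + 4*k + 4 and B=k**2 + 6*k + 9, with C=1.
Need (k**2 + 4*k + 4)·f(k+1) − (k**2 + 4*k + 4)·f(k) = 1.
Bound: deg f ≤ 0.
Put f(k) = c0: A·f(k+1) − B(k−1)·f(k) − C = -1; need -1 = 0 — inconsistent ⇒ no f, not summable.

none — t_k is not Gosper-summable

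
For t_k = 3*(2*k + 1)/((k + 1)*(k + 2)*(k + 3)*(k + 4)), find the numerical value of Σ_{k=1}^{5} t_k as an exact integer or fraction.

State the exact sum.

Compute t_(k+1)/t_k: get (k + 1)*(2*k + 3)/((k + 5)*(2*k + 1)).
Take A(k)=k + 1, B(k)=k + 5, C(k)=k + 1/2.
f must satisfy (k + 1)·f(k+1) − (k + 4)·f(k) = k + 1/2.
Bound: deg f ≤ 3.
Solve for f: f(k) = k*(k**2 + 6*k + 2)/18 (degree 3 ≤ 3).
Then R = B(k−1)f/C = k*(k + 4)*(k**2 + 6*k + 2)/(9*(2*k + 1)), so s_k = R(k)·t_k = k*(k**2 + 6*k + 2)/(3*(k + 1)*(k + 2)*(k + 3)).
Check: Δs_k = 3*(2*k + 1)/(k**4 + 10*k**3 + 35*k**2 + 50*k + 24). ✓
Telescoping: Σ = s_(6) − s_(1) = 37/126 − (1/8) = 85/504.

Σ = 85/504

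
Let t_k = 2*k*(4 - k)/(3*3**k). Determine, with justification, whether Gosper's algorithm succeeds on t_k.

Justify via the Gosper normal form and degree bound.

t_(k+1)/t_k = (k - 3)*(k + 1)/(3*k*(k - 4)).
A = 1/3, B = 1, C = k**2 - 4*k.
Key eq: (1/3)·f(k+1) = (1)·f(k) + (k**2 - 4*k).
Degrees (0,0,2) ⇒ d ≤ 2.
A polynomial solution: f(k) = -3*(k**2 - 3*k - 1)/2.
Certificate R = B(k−1)f/C = -3*(k**2 - 3*k - 1)/(2*k*(k - 4)) gives s_k = (k**2 - 3*k - 1)/3**k.
Check: Δs_k = 2*k*(4 - k)/(3*3**k). ✓

Yes. s_k = (k**2 - 3*k - 1)/3**k.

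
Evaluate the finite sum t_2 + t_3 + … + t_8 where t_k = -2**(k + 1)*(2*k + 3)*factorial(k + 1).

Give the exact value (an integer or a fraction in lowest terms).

Σ = -3715891152

t_(k+1)/t_k = 2*(k + 2)*(2*k + 5)/(2*k + 3).
So A=2*k + 4 and B=1, with C=k + 3/2.
Key eq: (2*k + 4)·f(k+1) = (1)·f(k) + (k + 3/2).
deg f ≤ 0 (via 1,0,1).
A polynomial solution: f(k) = 1/2.
Then R = B(k−1)f/C = 1/(2*k + 3), so s_k = R(k)·t_k = -2**(k + 1)*factorial(k + 1).
Δs = -2**(k + 1)*(2*k + 3)*factorial(k + 1), as required.
Σ_(k=2)^(8) t_k = s_(9) − s_(2) = -3715891200 − (-48) = -3715891152.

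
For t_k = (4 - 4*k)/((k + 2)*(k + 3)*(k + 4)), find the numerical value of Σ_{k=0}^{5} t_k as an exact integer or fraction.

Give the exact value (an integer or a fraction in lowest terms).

Σ = 1/36

Step 1: r(k) = k*(k + 2)/((k - 1)*(k + 5)).
A = k + 2, B = k + 5, C = k - 1.
f must satisfy (k + 2)·f(k+1) − (k + 4)·f(k) = k - 1.
deg f ≤ 2 (via 1,1,1).
A polynomial solution: f(k) = k*(k - 7)/12.
R(k) = B(k−1)·f(k)/C(k) = k*(k - 7)*(k + 4)/(12*(k - 1)); s_k = R·t_k = -k*(k - 7)/(3*(k + 2)*(k + 3)).
Δs = 4*(1 - k)/(k**3 + 9*k**2 + 26*k + 24), as required.
Σ_(k=0)^(5) t_k = s_(6) − s_(0) = 1/36 − (0) = 1/36.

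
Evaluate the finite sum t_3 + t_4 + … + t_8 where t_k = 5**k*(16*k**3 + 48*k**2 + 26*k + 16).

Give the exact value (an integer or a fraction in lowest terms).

Σ = 5210927250

t_(k+1)/t_k = 5*(8*k**3 + 48*k**2 + 85*k + 53)/(8*k**3 + 24*k**2 + 13*k + 8).
A = 5, B = 1, C = k**3 + 3*k**2 + 13*k/8 + 1.
Key eq: (5)·f(k+1) = (1)·f(k) + (k**3 + 3*k**2 + 13*k/8 + 1).
d = 3 from the (0,0,3) case.
Solve for f: f(k) = (4*k**3 - 3*k**2 - k + 4)/16 (degree 3 ≤ 3).
Then R = B(k−1)f/C = (4*k**3 - 3*k**2 - k + 4)/(2*(8*k**3 + 24*k**2 + 13*k + 8)), so s_k = R(k)·t_k = 5**k*(4*k**3 - 3*k**2 - k + 4).
Check: Δs_k = 5**k*(16*k**3 + 48*k**2 + 26*k + 16). ✓
Σ_(k=3)^(8) t_k = s_(9) − s_(3) = 5210937500 − (10250) = 5210927250.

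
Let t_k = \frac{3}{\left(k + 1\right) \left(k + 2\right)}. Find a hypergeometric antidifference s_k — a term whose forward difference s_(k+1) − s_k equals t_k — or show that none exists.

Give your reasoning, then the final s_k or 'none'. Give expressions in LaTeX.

s_k = \frac{3 k}{k + 1}

Step 1: r(k) = (k + 1)/(k + 3).
Gosper form: A/B · C(k+1)/C(k) with A=k + 1, B=k + 3, C=1.
Key eq: (k + 1)·f(k+1) = (k + 2)·f(k) + (1).
deg f ≤ 1 (via 1,1,0).
Match coefficients ⇒ f(k) = k.
Get s_k = R·t_k = 3*k/(k + 1) with R(k) = B(k−1)f(k)/C(k) = k*(k + 2).
s_(k+1) − s_k = 3/(k**2 + 3*k + 2) = t_k.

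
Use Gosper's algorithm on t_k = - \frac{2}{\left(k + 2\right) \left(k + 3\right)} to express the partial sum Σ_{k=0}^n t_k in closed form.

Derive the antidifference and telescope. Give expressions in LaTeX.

S(n) = \frac{- n - 1}{n + 3}

Compute t_(k+1)/t_k: get (k + 2)/(k + 4).
Take A(k)=k + 2, B(k)=k + 4, C(k)=1.
Solve (k + 2)·f(k+1) − (k + 3)·f(k) = 1.
Bound: deg f ≤ 1.
Coefficient equations give f(k) = k/2.
Certificate R = B(k−1)f/C = k*(k + 3)/2 gives s_k = -k/(k + 2).
Check: Δs_k = -2/(k**2 + 5*k + 6). ✓
Σ_(k=0)^n t_k = s_(n+1) − s_(0) = ((-n - 1)/(n + 3)) − (0), i.e. (-n - 1)/(n + 3).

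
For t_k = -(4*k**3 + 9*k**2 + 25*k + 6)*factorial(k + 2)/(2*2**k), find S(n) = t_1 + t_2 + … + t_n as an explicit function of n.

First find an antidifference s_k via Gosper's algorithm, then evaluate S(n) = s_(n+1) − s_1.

S(n) = (24*2**n - 4*n**5*factorial(n) - 29*n**4*factorial(n) - 78*n**3*factorial(n) - 103*n**2*factorial(n) - 74*n*factorial(n) - 24*factorial(n))/(2*2**n)

Step 1: r(k) = (4*k**4 + 33*k**3 + 118*k**2 + 209*k + 132)/(2*(4*k**3 + 9*k**2 + 25*k + 6)).
Take A(k)=k/2 + 3/2, B(k)=1, C(k)=k**3 + 9*k**2/4 + 25*k/4 + 3/2.
Key eq: (k/2 + 3/2)·f(k+1) = (1)·f(k) + (k**3 + 9*k**2/4 + 25*k/4 + 3/2).
d = 2 from the (1,0,3) case.
Match coefficients ⇒ f(k) = (4*k**2 - 3*k + 3)/2.
Get s_k = R·t_k = -(4*k**2 - 3*k + 3)*factorial(k + 2)/2**k with R(k) = B(k−1)f(k)/C(k) = 2*(4*k**2 - 3*k + 3)/(4*k**3 + 9*k**2 + 25*k + 6).
s_(k+1) − s_k = -(4*k**3 + 9*k**2 + 25*k + 6)*factorial(k + 2)/(2*2**k) = t_k.
s_(n+1) = -2**(-n - 1)*(4*n**2 + 5*n + 4)*factorial(n + 3) and s_(1) = -12, so S(n) = (24*2**n - 4*n**5*factorial(n) - 29*n**4*factorial(n) - 78*n**3*factorial(n) - 103*n**2*factorial(n) - 74*n*factorial(n) - 24*factorial(n))/(2*2**n).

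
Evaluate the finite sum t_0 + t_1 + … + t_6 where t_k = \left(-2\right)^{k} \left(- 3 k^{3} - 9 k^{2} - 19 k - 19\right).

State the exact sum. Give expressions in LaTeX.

Σ = -53251

Ratio r(k) = 2*(-3*k**3 - 18*k**2 - 46*k - 50)/(3*k**3 + 9*k**2 + 19*k + 19).
Factor: A=-2; B=1; C=k**3 + 3*k**2 + 19*k/3 + 19/3.
Solve (-2)·f(k+1) − (1)·f(k) = k**3 + 3*k**2 + 19*k/3 + 19/3.
Bound: deg f ≤ 3.
A polynomial solution: f(k) = -(k + 1)*(k**2 + 3)/3.
Then R = B(k−1)f/C = -(k + 1)*(k**2 + 3)/(3*k**3 + 9*k**2 + 19*k + 19), so s_k = R(k)·t_k = (-2)**k*(k**3 + k**2 + 3*k + 3).
Verify: (-2)**k*(-3*k**3 - 9*k**2 - 19*k - 19) matches t_k.
Σ_(k=0)^(6) t_k = s_(7) − s_(0) = -53248 − (3) = -53251.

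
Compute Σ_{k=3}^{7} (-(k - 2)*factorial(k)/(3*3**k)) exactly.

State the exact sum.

Σ = -4318/729

The ratio is (k**2 - 1)/(3*(k - 2)).
Take A(k)=k/3 + 1/3, B(k)=1, C(k)=k - 2.
Set up (k/3 + 1/3)·f(k+1) − (1)·f(k) − (k - 2) = 0.
deg f ≤ 0 (via 1,0,1).
Coefficient equations give f(k) = 3.
Certificate R = B(k−1)f/C = 3/(k - 2) gives s_k = -factorial(k)/3**k.
Verify: -(k - 2)*factorial(k)/(3*3**k) matches t_k.
Sum = s_(8) − s_(3); s_(8) = -4480/729, s_(3) = -2/9 ⇒ -4318/729.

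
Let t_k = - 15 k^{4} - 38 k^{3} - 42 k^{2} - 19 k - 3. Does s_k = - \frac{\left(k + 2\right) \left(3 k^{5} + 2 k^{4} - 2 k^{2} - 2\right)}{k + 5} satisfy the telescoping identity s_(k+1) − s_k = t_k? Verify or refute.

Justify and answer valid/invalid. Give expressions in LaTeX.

s_(k+1) = -(k + 3)*(3*(k + 1)**5 + 2*(k + 1)**4 - 2*(k + 1)**2 - 2)/(k + 6)
s_(k+1) − s_k = (-15*k**6 - 167*k**5 - 577*k**4 - 925*k**3 - 779*k**2 - 309*k - 39)/(k**2 + 11*k + 30)
(s_(k+1) − s_k) − t_k = 3*(12*k**5 + 111*k**4 + 232*k**3 + 231*k**2 + 98*k + 17)/(k**2 + 11*k + 30)

Invalid: residual \frac{3 \left(12 k^{5} + 111 k^{4} + 232 k^{3} + 231 k^{2} + 98 k + 17\right)}{k^{2} + 11 k + 30} ≠ 0.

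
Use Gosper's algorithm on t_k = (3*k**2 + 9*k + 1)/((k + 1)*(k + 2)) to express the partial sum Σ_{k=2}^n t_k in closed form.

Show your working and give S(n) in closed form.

S(n) = (9*n**2 + 4*n - 13)/(3*(n + 2))

Step 1: r(k) = (k + 1)*(9*k + 3*(k + 1)**2 + 10)/((k + 3)*(3*k**2 + 9*k + 1)).
Gosper form: A/B · C(k+1)/C(k) with A=k + 1, B=k + 3, C=k**2 + 3*k + 1/3.
Set up (k + 1)·f(k+1) − (k + 2)·f(k) − (k**2 + 3*k + 1/3) = 0.
Degrees (1,1,2) ⇒ d ≤ 2.
Solve for f: f(k) = k*(3*k - 2)/3 (degree 2 ≤ 2).
Get s_k = R·t_k = k*(3*k - 2)/(k + 1) with R(k) = B(k−1)f(k)/C(k) = k*(k + 2)*(3*k - 2)/(3*k**2 + 9*k + 1).
s_(k+1) − s_k = (3*k**2 + 9*k + 1)/(k**2 + 3*k + 2) = t_k.
s_(n+1) = (3*n**2 + 4*n + 1)/(n + 2) and s_(2) = 8/3, so S(n) = (9*n**2 + 4*n - 13)/(3*(n + 2)).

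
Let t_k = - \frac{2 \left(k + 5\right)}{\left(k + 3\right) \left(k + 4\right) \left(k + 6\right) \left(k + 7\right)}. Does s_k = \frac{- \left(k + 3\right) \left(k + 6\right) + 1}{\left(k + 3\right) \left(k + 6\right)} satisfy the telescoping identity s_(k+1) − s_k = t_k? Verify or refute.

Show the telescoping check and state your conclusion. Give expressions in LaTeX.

s_(k+1) = (-(k + 4)*(k + 7) + 1)/((k + 4)*(k + 7))
s_(k+1) − s_k = 2*(-k - 5)/(k**4 + 20*k**3 + 145*k**2 + 450*k + 504)
(s_(k+1) − s_k) − t_k = 0

Valid: the claim telescopes to t_k.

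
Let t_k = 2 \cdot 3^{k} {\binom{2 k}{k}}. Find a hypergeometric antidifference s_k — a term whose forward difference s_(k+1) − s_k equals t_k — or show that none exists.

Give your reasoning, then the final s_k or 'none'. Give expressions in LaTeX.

Step 1: r(k) = 6*(2*k + 1)/(k + 1).
Factor: A=12*k + 6; B=k + 1; C=1.
f must satisfy (12*k + 6)·f(k+1) − (k)·f(k) = 1.
Bound: deg f ≤ -1.
Bound -1 < 0, so the key equation has no polynomial solution.

no hypergeometric antidifference exists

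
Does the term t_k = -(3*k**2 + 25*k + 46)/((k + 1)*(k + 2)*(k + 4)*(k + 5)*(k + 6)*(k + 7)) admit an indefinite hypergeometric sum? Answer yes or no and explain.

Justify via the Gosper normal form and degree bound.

Yes. s_k = k*(-k**2 - 11*k - 34)/(24*(k**3 + 11*k**2 + 34*k + 24)).

Compute t_(k+1)/t_k: get (k + 1)*(k + 4)*(25*k + 3*(k + 1)**2 + 71)/((k + 3)*(k + 8)*(3*k**2 + 25*k + 46)).
So A=k + 1 and B=k + 8, with C=k**3 + 34*k**2/3 + 121*k/3 + 46.
f must satisfy (k + 1)·f(k+1) − (k + 7)·f(k) = k**3 + 34*k**2/3 + 121*k/3 + 46.
Degrees (1,1,3) ⇒ d ≤ 6.
Coefficient equations give f(k) = k*(k + 2)*(k + 3)*(k + 5)*(k**2 + 11*k + 34)/72.
Get s_k = R·t_k = k*(-k**2 - 11*k - 34)/(24*(k**3 + 11*k**2 + 34*k + 24)) with R(k) = B(k−1)f(k)/C(k) = k*(k + 2)*(k + 5)*(k + 7)*(k**2 + 11*k + 34)/(24*(3*k**2 + 25*k + 46)).
Δs = (-3*k**2 - 25*k - 46)/(k**6 + 25*k**5 + 247*k**4 + 1219*k**3 + 3112*k**2 + 3796*k + 1680), as required.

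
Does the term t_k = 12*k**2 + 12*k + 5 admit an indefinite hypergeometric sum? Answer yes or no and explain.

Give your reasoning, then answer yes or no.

r(k) = (12*k**2 + 36*k + 29)/(12*k**2 + 12*k + 5) after simplifying.
Normal form (A,B,C) = (1, 1, k**2 + k + 5/12).
Need (1)·f(k+1) − (1)·f(k) = k**2 + k + 5/12.
deg f ≤ 3 (via 0,0,2).
A polynomial solution: f(k) = k*(4*k**2 + 1)/12.
Get s_k = R·t_k = 4*k**3 + k with R(k) = B(k−1)f(k)/C(k) = k*(4*k**2 + 1)/(12*k**2 + 12*k + 5).
Verify: 12*k**2 + 12*k + 5 matches t_k.

Yes. s_k = 4*k**3 + k.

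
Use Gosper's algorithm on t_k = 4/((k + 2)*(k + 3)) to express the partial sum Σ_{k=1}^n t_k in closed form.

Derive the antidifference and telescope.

Compute t_(k+1)/t_k: get (k + 2)/(k + 4).
Take A(k)=k + 2, B(k)=k + 4, C(k)=1.
f must satisfy (k + 2)·f(k+1) − (k + 3)·f(k) = 1.
d = 1 from the (1,1,0) case.
Solve for f: f(k) = k/2 (degree 1 ≤ 1).
Certificate R = B(k−1)f/C = k*(k + 3)/2 gives s_k = 2*k/(k + 2).
Δs = 4/(k**2 + 5*k + 6), as required.
Telescope: S(n) = s_(n+1) − s_(1) = 2*(n + 1)/(n + 3) − (2/3) = 4*n/(3*(n + 3)).

S(n) = 4*n/(3*(n + 3))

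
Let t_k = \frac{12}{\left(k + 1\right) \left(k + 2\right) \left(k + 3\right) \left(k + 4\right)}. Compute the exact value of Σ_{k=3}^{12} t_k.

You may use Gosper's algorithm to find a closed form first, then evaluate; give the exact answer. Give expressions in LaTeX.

Σ = 9/280

r(k) = (k + 1)/(k + 5) after simplifying.
Factor: A=k + 1; B=k + 5; C=1.
Need (k + 1)·f(k+1) − (k + 4)·f(k) = 1.
Degrees (1,1,0) ⇒ d ≤ 3.
Solving with deg f ≤ 3: f(k) = k*(k**2 + 6*k + 11)/18.
Certificate R = B(k−1)f/C = k*(k + 4)*(k**2 + 6*k + 11)/18 gives s_k = 2*k*(k**2 + 6*k + 11)/(3*(k + 1)*(k + 2)*(k + 3)).
Δs = 12/(k**4 + 10*k**3 + 35*k**2 + 50*k + 24), as required.
Σ_(k=3)^(12) t_k = s_(13) − s_(3) = 559/840 − (19/30) = 9/280.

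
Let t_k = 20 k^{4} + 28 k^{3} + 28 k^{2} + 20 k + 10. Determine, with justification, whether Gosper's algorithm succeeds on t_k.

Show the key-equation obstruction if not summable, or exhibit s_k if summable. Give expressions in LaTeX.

Compute t_(k+1)/t_k: get (10*k**4 + 54*k**3 + 116*k**2 + 120*k + 53)/(10*k**4 + 14*k**3 + 14*k**2 + 10*k + 5).
Factor: A=1; B=1; C=k**4 + 7*k**3/5 + 7*k**2/5 + k + 1/2.
Need (1)·f(k+1) − (1)·f(k) = k**4 + 7*k**3/5 + 7*k**2/5 + k + 1/2.
From deg A=0, deg B=0, deg C=4: d=5.
Solve for f: f(k) = k*(4*k**4 - 3*k**3 + 2*k**2 + 3*k + 4)/20 (degree 5 ≤ 5).
Then R = B(k−1)f/C = k*(4*k**4 - 3*k**3 + 2*k**2 + 3*k + 4)/(2*(10*k**4 + 14*k**3 + 14*k**2 + 10*k + 5)), so s_k = R(k)·t_k = k*(4*k**4 - 3*k**3 + 2*k**2 + 3*k + 4).
Verify: 20*k**4 + 28*k**3 + 28*k**2 + 20*k + 10 matches t_k.

Yes. s_k = k \left(4 k^{4} - 3 k^{3} + 2 k^{2} + 3 k + 4\right).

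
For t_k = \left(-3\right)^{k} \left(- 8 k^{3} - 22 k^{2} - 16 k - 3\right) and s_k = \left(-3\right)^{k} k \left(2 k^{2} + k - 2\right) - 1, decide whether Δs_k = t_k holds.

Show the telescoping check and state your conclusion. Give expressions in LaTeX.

s_(k+1) = (-3)**(k + 1)*(k + 1)*(k + 2*(k + 1)**2 - 1) - 1
s_(k+1) − s_k = (-3)**k*(-8*k**3 - 22*k**2 - 16*k - 3)
(s_(k+1) − s_k) − t_k = 0

valid; difference matches t_k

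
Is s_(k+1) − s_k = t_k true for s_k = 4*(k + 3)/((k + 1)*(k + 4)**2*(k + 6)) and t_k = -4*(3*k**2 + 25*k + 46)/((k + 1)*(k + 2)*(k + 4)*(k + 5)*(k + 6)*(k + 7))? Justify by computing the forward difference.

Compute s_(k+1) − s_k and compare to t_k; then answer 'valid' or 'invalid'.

s_(k+1) = 4*(k + 4)/((k + 2)*(k + 5)**2*(k + 7))
s_(k+1) − s_k = 4*((k + 1)*(k + 4)**3*(k + 6) - (k + 2)*(k + 3)*(k + 5)**2*(k + 7))/((k + 1)*(k + 2)*(k + 4)**2*(k + 5)**2*(k + 6)*(k + 7))
(s_(k+1) − s_k) − t_k = 4*(4*k**3 + 51*k**2 + 205*k + 254)/(k**8 + 34*k**7 + 492*k**6 + 3942*k**5 + 19023*k**4 + 56184*k**3 + 98084*k**2 + 91040*k + 33600)

Invalid: residual 4*(4*k**3 + 51*k**2 + 205*k + 254)/(k**8 + 34*k**7 + 492*k**6 + 3942*k**5 + 19023*k**4 + 56184*k**3 + 98084*k**2 + 91040*k + 33600) ≠ 0.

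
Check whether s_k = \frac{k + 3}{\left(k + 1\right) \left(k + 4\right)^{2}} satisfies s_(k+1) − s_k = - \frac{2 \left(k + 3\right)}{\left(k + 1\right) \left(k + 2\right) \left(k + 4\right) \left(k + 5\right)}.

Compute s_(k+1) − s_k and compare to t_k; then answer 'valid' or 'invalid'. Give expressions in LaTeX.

Invalid: residual \frac{3 k^{2} + 21 k + 34}{k^{6} + 21 k^{5} + 177 k^{4} + 759 k^{3} + 1722 k^{2} + 1920 k + 800} ≠ 0.

s_(k+1) = (k + 4)/((k + 2)*(k + 5)**2)
s_(k+1) − s_k = ((k + 1)*(k + 4)**3 - (k + 2)*(k + 3)*(k + 5)**2)/((k + 1)*(k + 2)*(k + 4)**2*(k + 5)**2)
(s_(k+1) − s_k) − t_k = (3*k**2 + 21*k + 34)/(k**6 + 21*k**5 + 177*k**4 + 759*k**3 + 1722*k**2 + 1920*k + 800)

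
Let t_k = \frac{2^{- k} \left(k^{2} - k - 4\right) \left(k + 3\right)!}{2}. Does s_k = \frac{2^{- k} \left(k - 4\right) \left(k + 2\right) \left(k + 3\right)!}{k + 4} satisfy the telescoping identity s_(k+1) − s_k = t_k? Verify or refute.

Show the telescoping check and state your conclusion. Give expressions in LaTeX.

s_(k+1) = (k - 3)*(k + 3)*factorial(k + 4)/(2*2**k*(k + 5))
s_(k+1) − s_k = (k**4 + 6*k**3 + k**2 - 36*k - 64)*factorial(k + 3)/(2*2**k*(k + 4)*(k + 5))
(s_(k+1) − s_k) − t_k = -(k**3 + 3*k**2 - 10*k - 8)*factorial(k + 3)/(2**k*(k + 4)*(k + 5))

Invalid: residual - \frac{2^{- k} \left(k^{3} + 3 k^{2} - 10 k - 8\right) \left(k + 3\right)!}{\left(k + 4\right) \left(k + 5\right)} ≠ 0.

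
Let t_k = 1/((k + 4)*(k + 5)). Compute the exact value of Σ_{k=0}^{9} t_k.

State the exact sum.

Compute t_(k+1)/t_k: get (k + 4)/(k + 6).
A = k + 4, B = k + 6, C = 1.
Key eq: (k + 4)·f(k+1) = (k + 5)·f(k) + (1).
Bound: deg f ≤ 1.
Solve for f: f(k) = k/4 (degree 1 ≤ 1).
Certificate R = B(k−1)f/C = k*(k + 5)/4 gives s_k = k/(4*(k + 4)).
Check: Δs_k = 1/(k**2 + 9*k + 20). ✓
Evaluate s at k=10 and k=0: 5/28 and 0; difference 5/28.

Σ = 5/28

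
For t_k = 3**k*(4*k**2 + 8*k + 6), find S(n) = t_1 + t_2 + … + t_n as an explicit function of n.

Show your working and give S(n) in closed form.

S(n) = 6*3**n*n**2 + 6*3**n*n + 9*3**n - 9

r(k) = 3*(2*k**2 + 8*k + 9)/(2*k**2 + 4*k + 3) after simplifying.
Take A(k)=3, B(k)=1, C(k)=k**2 + 2*k + 3/2.
Solve (3)·f(k+1) − (1)·f(k) = k**2 + 2*k + 3/2.
Degrees (0,0,2) ⇒ d ≤ 2.
A polynomial solution: f(k) = (2*k**2 - 2*k + 3)/4.
R(k) = B(k−1)·f(k)/C(k) = (2*k**2 - 2*k + 3)/(2*(2*k**2 + 4*k + 3)); s_k = R·t_k = 3**k*(2*k**2 - 2*k + 3).
Verify: 3**k*(4*k**2 + 8*k + 6) matches t_k.
Telescope: S(n) = s_(n+1) − s_(1) = 3**(n + 1)*(2*n**2 + 2*n + 3) − (9) = 6*3**n*n**2 + 6*3**n*n + 9*3**n - 9.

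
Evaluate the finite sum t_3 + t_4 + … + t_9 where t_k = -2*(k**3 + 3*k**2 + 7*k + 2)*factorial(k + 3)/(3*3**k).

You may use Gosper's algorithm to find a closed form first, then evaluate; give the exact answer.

Compute t_(k+1)/t_k: get (k**4 + 10*k**3 + 40*k**2 + 77*k + 52)/(3*(k**3 + 3*k**2 + 7*k + 2)).
So A=k/3 + 4/3 and B=1, with C=k**3 + 3*k**2 + 7*k + 2.
Key eq: (k/3 + 4/3)·f(k+1) = (1)·f(k) + (k**3 + 3*k**2 + 7*k + 2).
d = 2 from the (1,0,3) case.
Match coefficients ⇒ f(k) = 3*(k**2 - 2).
R(k) = B(k−1)·f(k)/C(k) = 3*(k**2 - 2)/(k**3 + 3*k**2 + 7*k + 2); s_k = R·t_k = -2*(k**2 - 2)*factorial(k + 3)/3**k.
Check: Δs_k = -2*(k**3 + 3*k**2 + 7*k + 2)*factorial(k + 3)/(3*3**k). ✓
Evaluate s at k=10 and k=3: -5022617600/243 and -1120/3; difference -5022526880/243.

Σ = -5022526880/243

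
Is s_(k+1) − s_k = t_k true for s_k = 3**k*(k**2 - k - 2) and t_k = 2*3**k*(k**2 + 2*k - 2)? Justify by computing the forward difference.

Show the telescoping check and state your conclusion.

s_(k+1) = 3**(k + 1)*(k**2 + k - 2)
s_(k+1) − s_k = 2*3**k*(k**2 + 2*k - 2)
(s_(k+1) − s_k) − t_k = 0

Valid — Δs_k = t_k.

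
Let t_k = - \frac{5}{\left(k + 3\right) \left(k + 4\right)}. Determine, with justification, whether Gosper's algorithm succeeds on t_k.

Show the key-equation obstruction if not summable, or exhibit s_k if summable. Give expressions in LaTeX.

Yes. s_k = - \frac{5 k}{3 k + 9}.

The ratio is (k + 3)/(k + 5).
Factor: A=k + 3; B=k + 5; C=1.
Set up (k + 3)·f(k+1) − (k + 4)·f(k) − (1) = 0.
Degrees (1,1,0) ⇒ d ≤ 1.
Coefficient equations give f(k) = k/3.
So s_k = (B(k−1)f/C)·t_k = (k*(k + 4)/3)·t_k = -5*k/(3*k + 9).
Δs = -5/(k**2 + 7*k + 12), as required.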